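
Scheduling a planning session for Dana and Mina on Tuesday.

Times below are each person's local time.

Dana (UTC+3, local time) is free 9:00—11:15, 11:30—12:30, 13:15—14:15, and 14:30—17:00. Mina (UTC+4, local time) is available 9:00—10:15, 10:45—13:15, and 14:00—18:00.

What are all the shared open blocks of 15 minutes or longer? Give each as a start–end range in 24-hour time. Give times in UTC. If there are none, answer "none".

06:00–06:15, 06:45–08:15, 08:30–09:15, 10:15–11:15, 11:30–14:00

Dana → UTC: 06:00–08:15, 08:30–09:30, 10:15–11:15, 11:30–14:00.
Mina → UTC: 05:00–06:15, 06:45–09:15, 10:00–14:00.
Dana ∩ Mina: 06:00–06:15, 06:45–08:15, 08:30–09:15, 10:15–11:15, 11:30–14:00.
Windows ≥ 15 min: 06:00–06:15, 06:45–08:15, 08:30–09:15, 10:15–11:15, 11:30–14:00.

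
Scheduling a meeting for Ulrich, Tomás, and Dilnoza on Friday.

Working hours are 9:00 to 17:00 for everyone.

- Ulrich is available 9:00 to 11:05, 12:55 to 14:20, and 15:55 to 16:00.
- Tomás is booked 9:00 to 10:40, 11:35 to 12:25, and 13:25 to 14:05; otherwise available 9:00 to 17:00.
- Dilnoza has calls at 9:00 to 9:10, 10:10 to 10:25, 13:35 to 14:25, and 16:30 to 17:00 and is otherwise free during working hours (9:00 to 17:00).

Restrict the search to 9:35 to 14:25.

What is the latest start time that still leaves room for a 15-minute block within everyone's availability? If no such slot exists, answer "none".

Tomás free within 09:00–17:00: 10:40–11:35, 12:25–13:25, 14:05–17:00.
Dilnoza free within 09:00–17:00: 09:10–10:10, 10:25–13:35, 14:25–16:30.
Ulrich ∩ Tomás: 10:40–11:05, 12:55–13:25, 14:05–14:20, 15:55–16:00.
Ulrich ∩ Tomás ∩ Dilnoza: 10:40–11:05, 12:55–13:25, 15:55–16:00.
Restricted to 09:35–14:25: 10:40–11:05, 12:55–13:25.
Windows ≥ 15 min: 10:40–11:05, 12:55–13:25.
Latest start in the last window 12:55–13:25 is 13:25 − 15 min = 13:10.

13:10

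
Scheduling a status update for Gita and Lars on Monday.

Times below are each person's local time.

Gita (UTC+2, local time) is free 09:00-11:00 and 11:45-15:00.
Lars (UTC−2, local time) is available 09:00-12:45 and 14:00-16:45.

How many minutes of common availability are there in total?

120 minutes

Gita → UTC: 07:00–09:00, 09:45–13:00.
Lars → UTC: 11:00–14:45, 16:00–18:45.
Gita ∩ Lars: 11:00–13:00.
Total common minutes: 120.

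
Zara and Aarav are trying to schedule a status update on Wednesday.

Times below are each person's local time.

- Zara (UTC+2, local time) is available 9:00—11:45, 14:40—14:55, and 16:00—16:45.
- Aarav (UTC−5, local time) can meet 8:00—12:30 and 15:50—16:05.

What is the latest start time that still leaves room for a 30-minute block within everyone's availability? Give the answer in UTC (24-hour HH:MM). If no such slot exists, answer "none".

14:15

Zara → UTC: 07:00–09:45, 12:40–12:55, 14:00–14:45.
Aarav → UTC: 13:00–17:30, 20:50–21:05.
Zara ∩ Aarav: 14:00–14:45.
Windows ≥ 30 min: 14:00–14:45.
Latest start in the last window 14:00–14:45 is 14:45 − 30 min = 14:15.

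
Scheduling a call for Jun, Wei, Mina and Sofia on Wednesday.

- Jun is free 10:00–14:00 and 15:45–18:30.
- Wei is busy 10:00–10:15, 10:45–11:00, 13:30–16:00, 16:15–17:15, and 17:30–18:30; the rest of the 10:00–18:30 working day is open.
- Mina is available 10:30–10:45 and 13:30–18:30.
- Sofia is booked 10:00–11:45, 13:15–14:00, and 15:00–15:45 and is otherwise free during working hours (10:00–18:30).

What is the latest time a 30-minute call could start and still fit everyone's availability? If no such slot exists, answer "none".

Wei free within 10:00–18:30: 10:15–10:45, 11:00–13:30, 16:00–16:15, 17:15–17:30.
Sofia free within 10:00–18:30: 11:45–13:15, 14:00–15:00, 15:45–18:30.
Jun ∩ Wei: 10:15–10:45, 11:00–13:30, 16:00–16:15, 17:15–17:30.
Jun ∩ Wei ∩ Mina: 10:30–10:45, 16:00–16:15, 17:15–17:30.
Jun ∩ Wei ∩ Mina ∩ Sofia: 16:00–16:15, 17:15–17:30.
Windows ≥ 30 min: (none).

none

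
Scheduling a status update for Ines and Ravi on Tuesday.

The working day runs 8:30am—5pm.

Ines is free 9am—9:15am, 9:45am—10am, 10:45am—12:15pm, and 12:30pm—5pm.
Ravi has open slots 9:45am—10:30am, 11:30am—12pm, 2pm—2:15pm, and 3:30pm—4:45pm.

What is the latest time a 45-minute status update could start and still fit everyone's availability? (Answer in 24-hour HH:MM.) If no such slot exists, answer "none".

16:00

Ines ∩ Ravi: 09:45–10:00, 11:30–12:00, 14:00–14:15, 15:30–16:45.
Windows ≥ 45 min: 15:30–16:45.
Latest start in the last window 15:30–16:45 is 16:45 − 45 min = 16:00.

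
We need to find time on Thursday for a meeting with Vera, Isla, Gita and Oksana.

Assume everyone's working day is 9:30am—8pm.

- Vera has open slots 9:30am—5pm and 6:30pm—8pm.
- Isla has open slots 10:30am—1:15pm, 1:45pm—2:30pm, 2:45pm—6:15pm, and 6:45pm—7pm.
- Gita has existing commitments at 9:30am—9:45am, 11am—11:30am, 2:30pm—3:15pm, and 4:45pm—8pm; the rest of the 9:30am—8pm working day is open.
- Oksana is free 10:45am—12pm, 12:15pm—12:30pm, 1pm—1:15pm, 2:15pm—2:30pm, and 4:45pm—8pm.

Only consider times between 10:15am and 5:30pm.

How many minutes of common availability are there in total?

90 minutes

Gita free within 09:30–20:00: 09:45–11:00, 11:30–14:30, 15:15–16:45.
Vera ∩ Isla: 10:30–13:15, 13:45–14:30, 14:45–17:00, 18:45–19:00.
Vera ∩ Isla ∩ Gita: 10:30–11:00, 11:30–13:15, 13:45–14:30, 15:15–16:45.
Vera ∩ Isla ∩ Gita ∩ Oksana: 10:45–11:00, 11:30–12:00, 12:15–12:30, 13:00–13:15, 14:15–14:30.
Restricted to 10:15–17:30: 10:45–11:00, 11:30–12:00, 12:15–12:30, 13:00–13:15, 14:15–14:30.
Total common minutes: 15 + 30 + 15 + 15 + 15 = 90.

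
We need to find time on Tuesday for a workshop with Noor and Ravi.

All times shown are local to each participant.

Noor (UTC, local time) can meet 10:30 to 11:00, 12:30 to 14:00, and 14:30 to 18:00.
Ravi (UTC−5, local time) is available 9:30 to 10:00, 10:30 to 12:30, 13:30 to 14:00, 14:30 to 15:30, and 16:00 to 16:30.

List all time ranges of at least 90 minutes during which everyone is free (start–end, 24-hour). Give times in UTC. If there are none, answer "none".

Noor → UTC: 10:30–11:00, 12:30–14:00, 14:30–18:00.
Ravi → UTC: 14:30–15:00, 15:30–17:30, 18:30–19:00, 19:30–20:30, 21:00–21:30.
Noor ∩ Ravi: 14:30–15:00, 15:30–17:30.
Windows ≥ 90 min: 15:30–17:30.

15:30–17:30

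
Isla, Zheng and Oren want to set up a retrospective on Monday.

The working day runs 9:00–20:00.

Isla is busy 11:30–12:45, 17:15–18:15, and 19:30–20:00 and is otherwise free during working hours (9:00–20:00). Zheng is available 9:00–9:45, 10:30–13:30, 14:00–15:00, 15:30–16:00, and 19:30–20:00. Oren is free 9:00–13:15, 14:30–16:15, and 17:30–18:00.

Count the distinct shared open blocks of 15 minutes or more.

Isla free within 09:00–20:00: 09:00–11:30, 12:45–17:15, 18:15–19:30.
Isla ∩ Zheng: 09:00–09:45, 10:30–11:30, 12:45–13:30, 14:00–15:00, 15:30–16:00.
Isla ∩ Zheng ∩ Oren: 09:00–09:45, 10:30–11:30, 12:45–13:15, 14:30–15:00, 15:30–16:00.
Windows ≥ 15 min: 09:00–09:45, 10:30–11:30, 12:45–13:15, 14:30–15:00, 15:30–16:00.
That's 5 windows.

5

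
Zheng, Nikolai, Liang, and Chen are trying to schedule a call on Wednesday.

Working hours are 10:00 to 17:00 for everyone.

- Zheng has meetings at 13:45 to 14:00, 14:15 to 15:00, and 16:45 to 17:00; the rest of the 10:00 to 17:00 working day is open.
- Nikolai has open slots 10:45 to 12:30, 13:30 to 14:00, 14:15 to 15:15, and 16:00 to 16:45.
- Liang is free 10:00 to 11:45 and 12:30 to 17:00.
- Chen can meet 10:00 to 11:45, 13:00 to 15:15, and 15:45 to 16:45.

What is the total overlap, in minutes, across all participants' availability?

135 minutes

Zheng free within 10:00–17:00: 10:00–13:45, 14:00–14:15, 15:00–16:45.
Zheng ∩ Nikolai: 10:45–12:30, 13:30–13:45, 15:00–15:15, 16:00–16:45.
Zheng ∩ Nikolai ∩ Liang: 10:45–11:45, 13:30–13:45, 15:00–15:15, 16:00–16:45.
Zheng ∩ Nikolai ∩ Liang ∩ Chen: 10:45–11:45, 13:30–13:45, 15:00–15:15, 16:00–16:45.
Total common minutes: 60 + 15 + 15 + 45 = 135.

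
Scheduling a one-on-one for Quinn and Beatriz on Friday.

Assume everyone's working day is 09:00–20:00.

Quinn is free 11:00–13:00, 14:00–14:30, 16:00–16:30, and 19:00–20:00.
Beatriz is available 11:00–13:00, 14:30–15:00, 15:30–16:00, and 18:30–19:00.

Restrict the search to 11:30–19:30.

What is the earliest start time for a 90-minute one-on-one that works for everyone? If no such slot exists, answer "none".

Quinn ∩ Beatriz: 11:00–13:00.
Restricted to 11:30–19:30: 11:30–13:00.
Windows ≥ 90 min: 11:30–13:00.
Earliest such window starts at 11:30.

11:30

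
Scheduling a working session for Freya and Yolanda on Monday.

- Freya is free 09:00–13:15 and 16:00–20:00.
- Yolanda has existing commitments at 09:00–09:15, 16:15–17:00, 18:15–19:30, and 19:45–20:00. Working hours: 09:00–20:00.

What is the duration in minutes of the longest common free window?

Yolanda free within 09:00–20:00: 09:15–16:15, 17:00–18:15, 19:30–19:45.
Freya ∩ Yolanda: 09:15–13:15, 16:00–16:15, 17:00–18:15, 19:30–19:45.
Common window lengths: 240, 15, 75, 15 min; longest is 240.

240 minutes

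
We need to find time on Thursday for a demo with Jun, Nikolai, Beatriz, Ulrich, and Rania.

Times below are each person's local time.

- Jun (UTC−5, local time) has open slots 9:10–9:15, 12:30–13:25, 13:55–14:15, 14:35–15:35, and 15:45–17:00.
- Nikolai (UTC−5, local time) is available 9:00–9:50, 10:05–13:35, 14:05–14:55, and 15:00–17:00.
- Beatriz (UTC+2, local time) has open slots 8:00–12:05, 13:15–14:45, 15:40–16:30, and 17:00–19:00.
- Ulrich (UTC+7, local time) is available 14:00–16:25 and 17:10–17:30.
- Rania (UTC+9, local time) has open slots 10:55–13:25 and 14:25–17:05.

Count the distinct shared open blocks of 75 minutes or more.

Jun → UTC: 14:10–14:15, 17:30–18:25, 18:55–19:15, 19:35–20:35, 20:45–22:00.
Nikolai → UTC: 14:00–14:50, 15:05–18:35, 19:05–19:55, 20:00–22:00.
Beatriz → UTC: 06:00–10:05, 11:15–12:45, 13:40–14:30, 15:00–17:00.
Ulrich → UTC: 07:00–09:25, 10:10–10:30.
Rania → UTC: 01:55–04:25, 05:25–08:05.
Jun ∩ Nikolai: 14:10–14:15, 17:30–18:25, 19:05–19:15, 19:35–19:55, 20:00–20:35, 20:45–22:00.
Jun ∩ Nikolai ∩ Beatriz: 14:10–14:15.
Jun ∩ Nikolai ∩ Beatriz ∩ Ulrich: (none).
Jun ∩ Nikolai ∩ Beatriz ∩ Ulrich ∩ Rania: (none).
Windows ≥ 75 min: (none).
That's 0 windows.

0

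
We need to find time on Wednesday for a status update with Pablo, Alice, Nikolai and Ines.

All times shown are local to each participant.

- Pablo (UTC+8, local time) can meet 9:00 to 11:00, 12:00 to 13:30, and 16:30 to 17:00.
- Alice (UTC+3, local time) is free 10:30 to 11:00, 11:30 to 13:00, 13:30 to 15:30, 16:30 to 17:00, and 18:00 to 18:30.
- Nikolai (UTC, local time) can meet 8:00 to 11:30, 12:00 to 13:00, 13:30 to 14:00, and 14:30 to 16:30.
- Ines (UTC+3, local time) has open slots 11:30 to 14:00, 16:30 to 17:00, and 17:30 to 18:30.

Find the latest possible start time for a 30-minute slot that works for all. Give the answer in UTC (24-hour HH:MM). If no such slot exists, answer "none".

Pablo → UTC: 01:00–03:00, 04:00–05:30, 08:30–09:00.
Alice → UTC: 07:30–08:00, 08:30–10:00, 10:30–12:30, 13:30–14:00, 15:00–15:30.
Nikolai → UTC: 08:00–11:30, 12:00–13:00, 13:30–14:00, 14:30–16:30.
Ines → UTC: 08:30–11:00, 13:30–14:00, 14:30–15:30.
Pablo ∩ Alice: 08:30–09:00.
Pablo ∩ Alice ∩ Nikolai: 08:30–09:00.
Pablo ∩ Alice ∩ Nikolai ∩ Ines: 08:30–09:00.
Windows ≥ 30 min: 08:30–09:00.
Latest start in the last window 08:30–09:00 is 09:00 − 30 min = 08:30.

08:30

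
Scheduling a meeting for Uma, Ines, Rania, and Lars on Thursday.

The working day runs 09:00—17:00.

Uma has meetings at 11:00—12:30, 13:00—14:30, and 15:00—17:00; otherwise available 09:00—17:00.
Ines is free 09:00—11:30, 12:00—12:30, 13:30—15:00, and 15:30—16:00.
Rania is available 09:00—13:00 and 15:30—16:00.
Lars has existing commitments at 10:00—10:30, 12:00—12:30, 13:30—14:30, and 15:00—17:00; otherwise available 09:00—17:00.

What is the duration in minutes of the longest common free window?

60 minutes

Uma free within 09:00–17:00: 09:00–11:00, 12:30–13:00, 14:30–15:00.
Lars free within 09:00–17:00: 09:00–10:00, 10:30–12:00, 12:30–13:30, 14:30–15:00.
Uma ∩ Ines: 09:00–11:00, 14:30–15:00.
Uma ∩ Ines ∩ Rania: 09:00–11:00.
Uma ∩ Ines ∩ Rania ∩ Lars: 09:00–10:00, 10:30–11:00.
Common window lengths: 60, 30 min; longest is 60.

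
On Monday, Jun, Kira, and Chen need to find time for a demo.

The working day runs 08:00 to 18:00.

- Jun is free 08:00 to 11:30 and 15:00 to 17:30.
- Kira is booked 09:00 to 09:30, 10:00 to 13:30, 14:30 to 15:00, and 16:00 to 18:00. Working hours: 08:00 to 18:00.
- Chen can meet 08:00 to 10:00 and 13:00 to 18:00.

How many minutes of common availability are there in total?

Kira free within 08:00–18:00: 08:00–09:00, 09:30–10:00, 13:30–14:30, 15:00–16:00.
Jun ∩ Kira: 08:00–09:00, 09:30–10:00, 15:00–16:00.
Jun ∩ Kira ∩ Chen: 08:00–09:00, 09:30–10:00, 15:00–16:00.
Total common minutes: 60 + 30 + 60 = 150.

150 minutes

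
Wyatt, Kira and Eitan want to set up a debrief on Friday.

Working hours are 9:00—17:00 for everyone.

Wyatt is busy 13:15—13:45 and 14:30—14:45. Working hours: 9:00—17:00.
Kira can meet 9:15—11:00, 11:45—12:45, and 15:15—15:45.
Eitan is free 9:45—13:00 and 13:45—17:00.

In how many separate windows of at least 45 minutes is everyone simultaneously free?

Wyatt free within 09:00–17:00: 09:00–13:15, 13:45–14:30, 14:45–17:00.
Wyatt ∩ Kira: 09:15–11:00, 11:45–12:45, 15:15–15:45.
Wyatt ∩ Kira ∩ Eitan: 09:45–11:00, 11:45–12:45, 15:15–15:45.
Windows ≥ 45 min: 09:45–11:00, 11:45–12:45.
That's 2 windows.

2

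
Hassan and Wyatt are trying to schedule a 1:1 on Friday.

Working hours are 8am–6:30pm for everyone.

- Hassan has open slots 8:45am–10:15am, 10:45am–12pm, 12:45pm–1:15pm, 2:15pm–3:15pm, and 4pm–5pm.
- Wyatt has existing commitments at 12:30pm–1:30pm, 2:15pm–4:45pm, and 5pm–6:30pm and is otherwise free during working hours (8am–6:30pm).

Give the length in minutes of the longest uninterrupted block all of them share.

90 minutes

Wyatt free within 08:00–18:30: 08:00–12:30, 13:30–14:15, 16:45–17:00.
Hassan ∩ Wyatt: 08:45–10:15, 10:45–12:00, 16:45–17:00.
Common window lengths: 90, 75, 15 min; longest is 90.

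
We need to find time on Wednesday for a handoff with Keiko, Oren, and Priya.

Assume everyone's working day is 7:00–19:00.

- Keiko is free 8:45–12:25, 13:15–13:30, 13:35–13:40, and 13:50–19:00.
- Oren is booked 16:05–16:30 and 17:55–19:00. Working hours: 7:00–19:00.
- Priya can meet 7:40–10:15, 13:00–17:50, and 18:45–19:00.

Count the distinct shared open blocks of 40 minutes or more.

3

Oren free within 07:00–19:00: 07:00–16:05, 16:30–17:55.
Keiko ∩ Oren: 08:45–12:25, 13:15–13:30, 13:35–13:40, 13:50–16:05, 16:30–17:55.
Keiko ∩ Oren ∩ Priya: 08:45–10:15, 13:15–13:30, 13:35–13:40, 13:50–16:05, 16:30–17:50.
Windows ≥ 40 min: 08:45–10:15, 13:50–16:05, 16:30–17:50.
That's 3 windows.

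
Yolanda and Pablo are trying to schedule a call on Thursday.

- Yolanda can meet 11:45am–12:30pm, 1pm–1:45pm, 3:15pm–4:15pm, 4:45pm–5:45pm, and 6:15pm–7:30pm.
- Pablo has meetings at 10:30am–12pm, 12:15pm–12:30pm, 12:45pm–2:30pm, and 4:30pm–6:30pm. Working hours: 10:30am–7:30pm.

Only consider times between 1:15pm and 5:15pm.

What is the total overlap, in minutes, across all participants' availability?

60 minutes

Pablo free within 10:30–19:30: 12:00–12:15, 12:30–12:45, 14:30–16:30, 18:30–19:30.
Yolanda ∩ Pablo: 12:00–12:15, 15:15–16:15, 18:30–19:30.
Restricted to 13:15–17:15: 15:15–16:15.
Total common minutes: 60.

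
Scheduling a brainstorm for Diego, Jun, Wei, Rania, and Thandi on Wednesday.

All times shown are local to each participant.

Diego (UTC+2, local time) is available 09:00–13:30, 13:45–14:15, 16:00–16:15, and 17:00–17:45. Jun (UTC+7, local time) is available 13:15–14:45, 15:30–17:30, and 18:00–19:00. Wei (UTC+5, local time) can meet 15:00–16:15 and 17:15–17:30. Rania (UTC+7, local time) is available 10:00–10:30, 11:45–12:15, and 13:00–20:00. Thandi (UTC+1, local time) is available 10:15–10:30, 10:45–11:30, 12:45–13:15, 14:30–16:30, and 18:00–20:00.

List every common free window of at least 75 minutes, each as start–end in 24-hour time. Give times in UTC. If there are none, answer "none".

none

Diego → UTC: 07:00–11:30, 11:45–12:15, 14:00–14:15, 15:00–15:45.
Jun → UTC: 06:15–07:45, 08:30–10:30, 11:00–12:00.
Wei → UTC: 10:00–11:15, 12:15–12:30.
Rania → UTC: 03:00–03:30, 04:45–05:15, 06:00–13:00.
Thandi → UTC: 09:15–09:30, 09:45–10:30, 11:45–12:15, 13:30–15:30, 17:00–19:00.
Diego ∩ Jun: 07:00–07:45, 08:30–10:30, 11:00–11:30, 11:45–12:00.
Diego ∩ Jun ∩ Wei: 10:00–10:30, 11:00–11:15.
Diego ∩ Jun ∩ Wei ∩ Rania: 10:00–10:30, 11:00–11:15.
Diego ∩ Jun ∩ Wei ∩ Rania ∩ Thandi: 10:00–10:30.
Windows ≥ 75 min: (none).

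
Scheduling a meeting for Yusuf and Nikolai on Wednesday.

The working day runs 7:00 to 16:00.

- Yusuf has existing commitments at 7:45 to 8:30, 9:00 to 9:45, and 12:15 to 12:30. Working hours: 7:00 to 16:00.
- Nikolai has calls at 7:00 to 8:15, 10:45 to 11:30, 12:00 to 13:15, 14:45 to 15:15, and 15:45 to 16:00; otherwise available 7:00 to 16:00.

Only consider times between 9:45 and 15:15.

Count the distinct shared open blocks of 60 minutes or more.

Yusuf free within 07:00–16:00: 07:00–07:45, 08:30–09:00, 09:45–12:15, 12:30–16:00.
Nikolai free within 07:00–16:00: 08:15–10:45, 11:30–12:00, 13:15–14:45, 15:15–15:45.
Yusuf ∩ Nikolai: 08:30–09:00, 09:45–10:45, 11:30–12:00, 13:15–14:45, 15:15–15:45.
Restricted to 09:45–15:15: 09:45–10:45, 11:30–12:00, 13:15–14:45.
Windows ≥ 60 min: 09:45–10:45, 13:15–14:45.
That's 2 windows.

2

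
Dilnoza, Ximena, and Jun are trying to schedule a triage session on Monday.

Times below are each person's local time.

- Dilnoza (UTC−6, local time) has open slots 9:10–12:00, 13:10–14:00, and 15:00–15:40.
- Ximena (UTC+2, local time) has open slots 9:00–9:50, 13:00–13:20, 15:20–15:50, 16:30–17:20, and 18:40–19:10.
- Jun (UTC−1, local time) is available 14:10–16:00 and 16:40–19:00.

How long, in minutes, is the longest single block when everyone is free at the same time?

20 minutes

Dilnoza → UTC: 15:10–18:00, 19:10–20:00, 21:00–21:40.
Ximena → UTC: 07:00–07:50, 11:00–11:20, 13:20–13:50, 14:30–15:20, 16:40–17:10.
Jun → UTC: 15:10–17:00, 17:40–20:00.
Dilnoza ∩ Ximena: 15:10–15:20, 16:40–17:10.
Dilnoza ∩ Ximena ∩ Jun: 15:10–15:20, 16:40–17:00.
Common window lengths: 10, 20 min; longest is 20.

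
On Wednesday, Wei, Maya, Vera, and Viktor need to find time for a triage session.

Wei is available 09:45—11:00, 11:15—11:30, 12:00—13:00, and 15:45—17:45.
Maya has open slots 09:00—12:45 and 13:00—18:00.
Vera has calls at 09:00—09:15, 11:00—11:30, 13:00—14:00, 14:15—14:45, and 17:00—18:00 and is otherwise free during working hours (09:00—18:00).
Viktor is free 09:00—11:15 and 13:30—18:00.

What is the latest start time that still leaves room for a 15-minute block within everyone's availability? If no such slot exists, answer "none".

16:45

Vera free within 09:00–18:00: 09:15–11:00, 11:30–13:00, 14:00–14:15, 14:45–17:00.
Wei ∩ Maya: 09:45–11:00, 11:15–11:30, 12:00–12:45, 15:45–17:45.
Wei ∩ Maya ∩ Vera: 09:45–11:00, 12:00–12:45, 15:45–17:00.
Wei ∩ Maya ∩ Vera ∩ Viktor: 09:45–11:00, 15:45–17:00.
Windows ≥ 15 min: 09:45–11:00, 15:45–17:00.
Latest start in the last window 15:45–17:00 is 17:00 − 15 min = 16:45.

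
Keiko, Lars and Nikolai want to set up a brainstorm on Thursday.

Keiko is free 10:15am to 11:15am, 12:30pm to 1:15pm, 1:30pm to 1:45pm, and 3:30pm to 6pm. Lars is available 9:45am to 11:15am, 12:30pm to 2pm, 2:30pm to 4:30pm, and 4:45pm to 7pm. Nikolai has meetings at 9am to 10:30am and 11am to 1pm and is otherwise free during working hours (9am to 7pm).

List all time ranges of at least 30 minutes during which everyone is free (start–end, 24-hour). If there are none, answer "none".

Nikolai free within 09:00–19:00: 10:30–11:00, 13:00–19:00.
Keiko ∩ Lars: 10:15–11:15, 12:30–13:15, 13:30–13:45, 15:30–16:30, 16:45–18:00.
Keiko ∩ Lars ∩ Nikolai: 10:30–11:00, 13:00–13:15, 13:30–13:45, 15:30–16:30, 16:45–18:00.
Windows ≥ 30 min: 10:30–11:00, 15:30–16:30, 16:45–18:00.

10:30–11:00, 15:30–16:30, 16:45–18:00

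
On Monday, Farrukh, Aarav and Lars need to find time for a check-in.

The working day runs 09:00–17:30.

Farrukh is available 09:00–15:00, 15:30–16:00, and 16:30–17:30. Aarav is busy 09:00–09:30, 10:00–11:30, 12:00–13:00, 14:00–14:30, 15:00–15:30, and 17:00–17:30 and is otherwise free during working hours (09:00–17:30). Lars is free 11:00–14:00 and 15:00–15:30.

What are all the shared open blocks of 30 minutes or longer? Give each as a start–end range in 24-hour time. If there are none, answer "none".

11:30–12:00, 13:00–14:00

Aarav free within 09:00–17:30: 09:30–10:00, 11:30–12:00, 13:00–14:00, 14:30–15:00, 15:30–17:00.
Farrukh ∩ Aarav: 09:30–10:00, 11:30–12:00, 13:00–14:00, 14:30–15:00, 15:30–16:00, 16:30–17:00.
Farrukh ∩ Aarav ∩ Lars: 11:30–12:00, 13:00–14:00.
Windows ≥ 30 min: 11:30–12:00, 13:00–14:00.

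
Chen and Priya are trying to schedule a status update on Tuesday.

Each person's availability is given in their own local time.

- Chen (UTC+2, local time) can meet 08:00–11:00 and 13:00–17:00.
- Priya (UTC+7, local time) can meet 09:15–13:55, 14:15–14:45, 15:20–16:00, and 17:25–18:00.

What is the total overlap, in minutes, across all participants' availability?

Chen → UTC: 06:00–09:00, 11:00–15:00.
Priya → UTC: 02:15–06:55, 07:15–07:45, 08:20–09:00, 10:25–11:00.
Chen ∩ Priya: 06:00–06:55, 07:15–07:45, 08:20–09:00.
Total common minutes: 55 + 30 + 40 = 125.

125 minutes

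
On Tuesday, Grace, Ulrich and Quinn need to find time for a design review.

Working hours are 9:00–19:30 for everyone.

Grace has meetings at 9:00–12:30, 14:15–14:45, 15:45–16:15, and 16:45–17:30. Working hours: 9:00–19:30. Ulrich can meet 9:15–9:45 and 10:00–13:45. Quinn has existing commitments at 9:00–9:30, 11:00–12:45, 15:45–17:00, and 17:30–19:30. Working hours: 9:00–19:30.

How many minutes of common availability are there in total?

60 minutes

Grace free within 09:00–19:30: 12:30–14:15, 14:45–15:45, 16:15–16:45, 17:30–19:30.
Quinn free within 09:00–19:30: 09:30–11:00, 12:45–15:45, 17:00–17:30.
Grace ∩ Ulrich: 12:30–13:45.
Grace ∩ Ulrich ∩ Quinn: 12:45–13:45.
Total common minutes: 60.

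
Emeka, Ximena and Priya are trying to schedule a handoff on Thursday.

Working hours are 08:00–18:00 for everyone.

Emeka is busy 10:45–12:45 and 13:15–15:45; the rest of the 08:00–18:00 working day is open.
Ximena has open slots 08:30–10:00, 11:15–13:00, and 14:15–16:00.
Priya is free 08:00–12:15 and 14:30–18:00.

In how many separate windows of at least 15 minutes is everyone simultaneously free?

2

Emeka free within 08:00–18:00: 08:00–10:45, 12:45–13:15, 15:45–18:00.
Emeka ∩ Ximena: 08:30–10:00, 12:45–13:00, 15:45–16:00.
Emeka ∩ Ximena ∩ Priya: 08:30–10:00, 15:45–16:00.
Windows ≥ 15 min: 08:30–10:00, 15:45–16:00.
That's 2 windows.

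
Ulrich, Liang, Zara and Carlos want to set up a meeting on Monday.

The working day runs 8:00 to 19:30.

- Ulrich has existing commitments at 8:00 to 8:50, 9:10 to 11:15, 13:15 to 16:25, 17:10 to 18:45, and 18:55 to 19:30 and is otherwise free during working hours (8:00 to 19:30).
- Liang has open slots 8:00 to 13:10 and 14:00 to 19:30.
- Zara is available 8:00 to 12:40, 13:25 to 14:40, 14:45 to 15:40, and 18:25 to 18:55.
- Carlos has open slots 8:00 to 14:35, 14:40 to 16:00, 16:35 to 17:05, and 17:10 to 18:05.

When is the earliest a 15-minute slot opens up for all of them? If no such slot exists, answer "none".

Ulrich free within 08:00–19:30: 08:50–09:10, 11:15–13:15, 16:25–17:10, 18:45–18:55.
Ulrich ∩ Liang: 08:50–09:10, 11:15–13:10, 16:25–17:10, 18:45–18:55.
Ulrich ∩ Liang ∩ Zara: 08:50–09:10, 11:15–12:40, 18:45–18:55.
Ulrich ∩ Liang ∩ Zara ∩ Carlos: 08:50–09:10, 11:15–12:40.
Windows ≥ 15 min: 08:50–09:10, 11:15–12:40.
Earliest such window starts at 08:50.

08:50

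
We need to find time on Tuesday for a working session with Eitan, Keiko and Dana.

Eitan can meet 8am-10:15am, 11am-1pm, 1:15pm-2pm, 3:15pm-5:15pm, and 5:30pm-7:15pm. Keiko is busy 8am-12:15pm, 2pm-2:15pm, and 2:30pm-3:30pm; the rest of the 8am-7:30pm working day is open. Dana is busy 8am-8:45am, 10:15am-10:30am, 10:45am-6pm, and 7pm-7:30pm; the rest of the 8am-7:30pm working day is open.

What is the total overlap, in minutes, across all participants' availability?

Keiko free within 08:00–19:30: 12:15–14:00, 14:15–14:30, 15:30–19:30.
Dana free within 08:00–19:30: 08:45–10:15, 10:30–10:45, 18:00–19:00.
Eitan ∩ Keiko: 12:15–13:00, 13:15–14:00, 15:30–17:15, 17:30–19:15.
Eitan ∩ Keiko ∩ Dana: 18:00–19:00.
Total common minutes: 60.

60 minutes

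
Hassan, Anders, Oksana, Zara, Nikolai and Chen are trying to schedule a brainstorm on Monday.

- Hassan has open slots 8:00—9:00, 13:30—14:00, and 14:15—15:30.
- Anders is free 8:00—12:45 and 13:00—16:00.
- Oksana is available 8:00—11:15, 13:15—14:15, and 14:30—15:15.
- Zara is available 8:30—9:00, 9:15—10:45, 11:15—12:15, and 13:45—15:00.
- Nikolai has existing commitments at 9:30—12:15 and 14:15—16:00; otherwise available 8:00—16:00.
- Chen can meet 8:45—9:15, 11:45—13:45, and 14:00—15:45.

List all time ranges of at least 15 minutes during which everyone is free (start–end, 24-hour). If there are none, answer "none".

08:45–09:00

Nikolai free within 08:00–16:00: 08:00–09:30, 12:15–14:15.
Hassan ∩ Anders: 08:00–09:00, 13:30–14:00, 14:15–15:30.
Hassan ∩ Anders ∩ Oksana: 08:00–09:00, 13:30–14:00, 14:30–15:15.
Hassan ∩ Anders ∩ Oksana ∩ Zara: 08:30–09:00, 13:45–14:00, 14:30–15:00.
Hassan ∩ Anders ∩ Oksana ∩ Zara ∩ Nikolai: 08:30–09:00, 13:45–14:00.
Hassan ∩ Anders ∩ Oksana ∩ Zara ∩ Nikolai ∩ Chen: 08:45–09:00.
Windows ≥ 15 min: 08:45–09:00.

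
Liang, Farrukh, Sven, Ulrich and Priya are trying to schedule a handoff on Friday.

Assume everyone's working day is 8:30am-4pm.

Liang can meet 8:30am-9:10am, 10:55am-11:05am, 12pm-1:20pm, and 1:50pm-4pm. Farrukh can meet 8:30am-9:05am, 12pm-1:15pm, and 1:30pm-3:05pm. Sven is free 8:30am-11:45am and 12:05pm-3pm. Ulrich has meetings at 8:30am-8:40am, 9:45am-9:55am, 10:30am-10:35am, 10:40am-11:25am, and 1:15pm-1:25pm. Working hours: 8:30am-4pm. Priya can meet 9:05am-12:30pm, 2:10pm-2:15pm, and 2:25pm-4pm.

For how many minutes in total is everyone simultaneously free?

65 minutes

Ulrich free within 08:30–16:00: 08:40–09:45, 09:55–10:30, 10:35–10:40, 11:25–13:15, 13:25–16:00.
Liang ∩ Farrukh: 08:30–09:05, 12:00–13:15, 13:50–15:05.
Liang ∩ Farrukh ∩ Sven: 08:30–09:05, 12:05–13:15, 13:50–15:00.
Liang ∩ Farrukh ∩ Sven ∩ Ulrich: 08:40–09:05, 12:05–13:15, 13:50–15:00.
Liang ∩ Farrukh ∩ Sven ∩ Ulrich ∩ Priya: 12:05–12:30, 14:10–14:15, 14:25–15:00.
Total common minutes: 25 + 5 + 35 = 65.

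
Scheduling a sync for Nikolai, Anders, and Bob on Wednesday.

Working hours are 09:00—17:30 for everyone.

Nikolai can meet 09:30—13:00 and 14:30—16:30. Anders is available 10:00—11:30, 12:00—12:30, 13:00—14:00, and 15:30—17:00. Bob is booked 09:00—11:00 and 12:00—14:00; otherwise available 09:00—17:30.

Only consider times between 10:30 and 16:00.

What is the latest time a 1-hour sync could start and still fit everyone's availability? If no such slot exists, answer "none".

Bob free within 09:00–17:30: 11:00–12:00, 14:00–17:30.
Nikolai ∩ Anders: 10:00–11:30, 12:00–12:30, 15:30–16:30.
Nikolai ∩ Anders ∩ Bob: 11:00–11:30, 15:30–16:30.
Restricted to 10:30–16:00: 11:00–11:30, 15:30–16:00.
Windows ≥ 60 min: (none).

none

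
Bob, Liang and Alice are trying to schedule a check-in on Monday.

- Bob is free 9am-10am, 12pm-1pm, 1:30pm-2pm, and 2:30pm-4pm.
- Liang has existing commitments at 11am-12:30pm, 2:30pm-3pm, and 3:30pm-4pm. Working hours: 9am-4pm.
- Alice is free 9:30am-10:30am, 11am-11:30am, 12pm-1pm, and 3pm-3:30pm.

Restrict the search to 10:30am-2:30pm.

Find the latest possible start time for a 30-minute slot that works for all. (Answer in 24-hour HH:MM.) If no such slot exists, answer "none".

Liang free within 09:00–16:00: 09:00–11:00, 12:30–14:30, 15:00–15:30.
Bob ∩ Liang: 09:00–10:00, 12:30–13:00, 13:30–14:00, 15:00–15:30.
Bob ∩ Liang ∩ Alice: 09:30–10:00, 12:30–13:00, 15:00–15:30.
Restricted to 10:30–14:30: 12:30–13:00.
Windows ≥ 30 min: 12:30–13:00.
Latest start in the last window 12:30–13:00 is 13:00 − 30 min = 12:30.

12:30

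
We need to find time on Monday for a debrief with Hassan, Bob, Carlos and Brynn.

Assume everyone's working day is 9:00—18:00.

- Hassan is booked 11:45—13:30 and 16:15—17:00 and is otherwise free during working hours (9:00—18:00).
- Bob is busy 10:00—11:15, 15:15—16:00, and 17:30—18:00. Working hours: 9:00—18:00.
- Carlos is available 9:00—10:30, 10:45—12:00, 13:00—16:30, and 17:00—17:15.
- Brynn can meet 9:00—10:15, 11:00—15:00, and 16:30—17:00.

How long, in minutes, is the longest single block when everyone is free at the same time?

90 minutes

Hassan free within 09:00–18:00: 09:00–11:45, 13:30–16:15, 17:00–18:00.
Bob free within 09:00–18:00: 09:00–10:00, 11:15–15:15, 16:00–17:30.
Hassan ∩ Bob: 09:00–10:00, 11:15–11:45, 13:30–15:15, 16:00–16:15, 17:00–17:30.
Hassan ∩ Bob ∩ Carlos: 09:00–10:00, 11:15–11:45, 13:30–15:15, 16:00–16:15, 17:00–17:15.
Hassan ∩ Bob ∩ Carlos ∩ Brynn: 09:00–10:00, 11:15–11:45, 13:30–15:00.
Common window lengths: 60, 30, 90 min; longest is 90.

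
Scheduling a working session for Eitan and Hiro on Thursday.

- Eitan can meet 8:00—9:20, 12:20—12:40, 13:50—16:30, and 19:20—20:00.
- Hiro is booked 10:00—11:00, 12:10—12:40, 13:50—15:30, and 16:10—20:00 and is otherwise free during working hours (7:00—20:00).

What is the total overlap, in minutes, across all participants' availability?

120 minutes

Hiro free within 07:00–20:00: 07:00–10:00, 11:00–12:10, 12:40–13:50, 15:30–16:10.
Eitan ∩ Hiro: 08:00–09:20, 15:30–16:10.
Total common minutes: 80 + 40 = 120.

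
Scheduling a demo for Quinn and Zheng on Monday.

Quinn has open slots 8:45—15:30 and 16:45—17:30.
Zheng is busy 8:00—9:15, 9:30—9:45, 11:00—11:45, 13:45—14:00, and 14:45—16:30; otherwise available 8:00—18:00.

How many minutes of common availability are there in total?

Zheng free within 08:00–18:00: 09:15–09:30, 09:45–11:00, 11:45–13:45, 14:00–14:45, 16:30–18:00.
Quinn ∩ Zheng: 09:15–09:30, 09:45–11:00, 11:45–13:45, 14:00–14:45, 16:45–17:30.
Total common minutes: 15 + 75 + 120 + 45 + 45 = 300.

300 minutes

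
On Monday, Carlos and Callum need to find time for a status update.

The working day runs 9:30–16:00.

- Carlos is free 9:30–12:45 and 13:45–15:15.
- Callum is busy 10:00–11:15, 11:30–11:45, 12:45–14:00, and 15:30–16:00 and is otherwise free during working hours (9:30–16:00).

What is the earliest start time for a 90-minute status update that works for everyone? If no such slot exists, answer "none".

Callum free within 09:30–16:00: 09:30–10:00, 11:15–11:30, 11:45–12:45, 14:00–15:30.
Carlos ∩ Callum: 09:30–10:00, 11:15–11:30, 11:45–12:45, 14:00–15:15.
Windows ≥ 90 min: (none).

none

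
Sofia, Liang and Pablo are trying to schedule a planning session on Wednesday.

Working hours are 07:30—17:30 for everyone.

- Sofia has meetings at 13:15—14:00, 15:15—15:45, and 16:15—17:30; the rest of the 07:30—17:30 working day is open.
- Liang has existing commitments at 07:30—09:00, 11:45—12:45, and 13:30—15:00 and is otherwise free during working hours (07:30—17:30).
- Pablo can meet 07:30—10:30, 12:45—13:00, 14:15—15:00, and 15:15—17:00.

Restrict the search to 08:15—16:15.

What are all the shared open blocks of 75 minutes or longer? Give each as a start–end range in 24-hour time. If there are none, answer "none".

09:00–10:30

Sofia free within 07:30–17:30: 07:30–13:15, 14:00–15:15, 15:45–16:15.
Liang free within 07:30–17:30: 09:00–11:45, 12:45–13:30, 15:00–17:30.
Sofia ∩ Liang: 09:00–11:45, 12:45–13:15, 15:00–15:15, 15:45–16:15.
Sofia ∩ Liang ∩ Pablo: 09:00–10:30, 12:45–13:00, 15:45–16:15.
Restricted to 08:15–16:15: 09:00–10:30, 12:45–13:00, 15:45–16:15.
Windows ≥ 75 min: 09:00–10:30.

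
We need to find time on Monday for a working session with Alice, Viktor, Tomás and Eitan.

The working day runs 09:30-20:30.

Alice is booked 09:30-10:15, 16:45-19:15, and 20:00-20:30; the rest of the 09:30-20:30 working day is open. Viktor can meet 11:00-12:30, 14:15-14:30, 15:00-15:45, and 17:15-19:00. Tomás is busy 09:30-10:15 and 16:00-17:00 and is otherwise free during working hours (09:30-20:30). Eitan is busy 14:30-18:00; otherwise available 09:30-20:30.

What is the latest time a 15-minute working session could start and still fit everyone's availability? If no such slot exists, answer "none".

Alice free within 09:30–20:30: 10:15–16:45, 19:15–20:00.
Tomás free within 09:30–20:30: 10:15–16:00, 17:00–20:30.
Eitan free within 09:30–20:30: 09:30–14:30, 18:00–20:30.
Alice ∩ Viktor: 11:00–12:30, 14:15–14:30, 15:00–15:45.
Alice ∩ Viktor ∩ Tomás: 11:00–12:30, 14:15–14:30, 15:00–15:45.
Alice ∩ Viktor ∩ Tomás ∩ Eitan: 11:00–12:30, 14:15–14:30.
Windows ≥ 15 min: 11:00–12:30, 14:15–14:30.
Latest start in the last window 14:15–14:30 is 14:30 − 15 min = 14:15.

14:15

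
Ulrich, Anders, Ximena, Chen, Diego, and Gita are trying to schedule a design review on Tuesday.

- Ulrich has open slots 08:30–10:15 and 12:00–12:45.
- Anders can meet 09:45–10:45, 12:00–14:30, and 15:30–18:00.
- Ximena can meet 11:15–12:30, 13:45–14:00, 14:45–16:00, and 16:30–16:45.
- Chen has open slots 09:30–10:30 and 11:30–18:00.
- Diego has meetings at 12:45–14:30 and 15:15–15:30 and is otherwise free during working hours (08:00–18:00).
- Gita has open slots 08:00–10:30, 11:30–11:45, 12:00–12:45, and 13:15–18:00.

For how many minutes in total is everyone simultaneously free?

30 minutes

Diego free within 08:00–18:00: 08:00–12:45, 14:30–15:15, 15:30–18:00.
Ulrich ∩ Anders: 09:45–10:15, 12:00–12:45.
Ulrich ∩ Anders ∩ Ximena: 12:00–12:30.
Ulrich ∩ Anders ∩ Ximena ∩ Chen: 12:00–12:30.
Ulrich ∩ Anders ∩ Ximena ∩ Chen ∩ Diego: 12:00–12:30.
Ulrich ∩ Anders ∩ Ximena ∩ Chen ∩ Diego ∩ Gita: 12:00–12:30.
Total common minutes: 30.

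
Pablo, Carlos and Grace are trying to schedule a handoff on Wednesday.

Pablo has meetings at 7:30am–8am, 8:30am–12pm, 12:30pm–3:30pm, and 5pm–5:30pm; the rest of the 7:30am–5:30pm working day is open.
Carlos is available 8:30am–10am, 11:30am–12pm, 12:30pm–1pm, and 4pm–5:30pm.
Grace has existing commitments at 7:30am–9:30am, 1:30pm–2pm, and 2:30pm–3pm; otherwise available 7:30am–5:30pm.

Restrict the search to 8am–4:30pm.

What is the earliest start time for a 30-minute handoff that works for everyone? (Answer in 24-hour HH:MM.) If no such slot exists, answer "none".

16:00

Pablo free within 07:30–17:30: 08:00–08:30, 12:00–12:30, 15:30–17:00.
Grace free within 07:30–17:30: 09:30–13:30, 14:00–14:30, 15:00–17:30.
Pablo ∩ Carlos: 16:00–17:00.
Pablo ∩ Carlos ∩ Grace: 16:00–17:00.
Restricted to 08:00–16:30: 16:00–16:30.
Windows ≥ 30 min: 16:00–16:30.
Earliest such window starts at 16:00.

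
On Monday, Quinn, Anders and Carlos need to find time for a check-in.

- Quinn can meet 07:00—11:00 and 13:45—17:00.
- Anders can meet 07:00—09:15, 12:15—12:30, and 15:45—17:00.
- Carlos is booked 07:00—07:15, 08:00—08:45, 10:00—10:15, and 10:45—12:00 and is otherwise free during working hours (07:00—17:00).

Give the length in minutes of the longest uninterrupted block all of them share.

75 minutes

Carlos free within 07:00–17:00: 07:15–08:00, 08:45–10:00, 10:15–10:45, 12:00–17:00.
Quinn ∩ Anders: 07:00–09:15, 15:45–17:00.
Quinn ∩ Anders ∩ Carlos: 07:15–08:00, 08:45–09:15, 15:45–17:00.
Common window lengths: 45, 30, 75 min; longest is 75.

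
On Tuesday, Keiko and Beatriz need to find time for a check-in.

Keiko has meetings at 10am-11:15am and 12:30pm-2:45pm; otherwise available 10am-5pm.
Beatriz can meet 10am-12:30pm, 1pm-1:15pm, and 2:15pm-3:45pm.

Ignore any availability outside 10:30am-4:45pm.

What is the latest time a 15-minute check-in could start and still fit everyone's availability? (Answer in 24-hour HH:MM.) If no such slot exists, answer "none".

Keiko free within 10:00–17:00: 11:15–12:30, 14:45–17:00.
Keiko ∩ Beatriz: 11:15–12:30, 14:45–15:45.
Restricted to 10:30–16:45: 11:15–12:30, 14:45–15:45.
Windows ≥ 15 min: 11:15–12:30, 14:45–15:45.
Latest start in the last window 14:45–15:45 is 15:45 − 15 min = 15:30.

15:30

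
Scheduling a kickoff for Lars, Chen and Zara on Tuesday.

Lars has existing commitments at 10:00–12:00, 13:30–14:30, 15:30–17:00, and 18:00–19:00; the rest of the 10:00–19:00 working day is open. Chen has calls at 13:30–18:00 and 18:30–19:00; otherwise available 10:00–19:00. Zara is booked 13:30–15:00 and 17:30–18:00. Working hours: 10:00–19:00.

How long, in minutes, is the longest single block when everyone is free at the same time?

90 minutes

Lars free within 10:00–19:00: 12:00–13:30, 14:30–15:30, 17:00–18:00.
Chen free within 10:00–19:00: 10:00–13:30, 18:00–18:30.
Zara free within 10:00–19:00: 10:00–13:30, 15:00–17:30, 18:00–19:00.
Lars ∩ Chen: 12:00–13:30.
Lars ∩ Chen ∩ Zara: 12:00–13:30.
Single common window of 90 minutes.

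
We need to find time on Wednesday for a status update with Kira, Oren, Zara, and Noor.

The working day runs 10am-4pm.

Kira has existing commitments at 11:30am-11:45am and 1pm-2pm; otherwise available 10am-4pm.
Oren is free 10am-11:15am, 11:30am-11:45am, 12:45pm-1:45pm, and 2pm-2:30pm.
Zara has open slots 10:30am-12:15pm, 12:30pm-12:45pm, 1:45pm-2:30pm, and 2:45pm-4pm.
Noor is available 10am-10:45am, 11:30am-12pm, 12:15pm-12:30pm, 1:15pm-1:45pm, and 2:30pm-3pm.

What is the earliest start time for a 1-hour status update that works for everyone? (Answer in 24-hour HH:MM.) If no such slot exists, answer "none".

Kira free within 10:00–16:00: 10:00–11:30, 11:45–13:00, 14:00–16:00.
Kira ∩ Oren: 10:00–11:15, 12:45–13:00, 14:00–14:30.
Kira ∩ Oren ∩ Zara: 10:30–11:15, 14:00–14:30.
Kira ∩ Oren ∩ Zara ∩ Noor: 10:30–10:45.
Windows ≥ 60 min: (none).

none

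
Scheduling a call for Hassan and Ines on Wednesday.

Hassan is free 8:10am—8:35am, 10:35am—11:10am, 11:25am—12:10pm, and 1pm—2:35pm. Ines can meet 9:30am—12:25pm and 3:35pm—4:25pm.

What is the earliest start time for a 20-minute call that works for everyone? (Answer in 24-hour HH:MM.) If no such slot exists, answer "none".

10:35

Hassan ∩ Ines: 10:35–11:10, 11:25–12:10.
Windows ≥ 20 min: 10:35–11:10, 11:25–12:10.
Earliest such window starts at 10:35.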